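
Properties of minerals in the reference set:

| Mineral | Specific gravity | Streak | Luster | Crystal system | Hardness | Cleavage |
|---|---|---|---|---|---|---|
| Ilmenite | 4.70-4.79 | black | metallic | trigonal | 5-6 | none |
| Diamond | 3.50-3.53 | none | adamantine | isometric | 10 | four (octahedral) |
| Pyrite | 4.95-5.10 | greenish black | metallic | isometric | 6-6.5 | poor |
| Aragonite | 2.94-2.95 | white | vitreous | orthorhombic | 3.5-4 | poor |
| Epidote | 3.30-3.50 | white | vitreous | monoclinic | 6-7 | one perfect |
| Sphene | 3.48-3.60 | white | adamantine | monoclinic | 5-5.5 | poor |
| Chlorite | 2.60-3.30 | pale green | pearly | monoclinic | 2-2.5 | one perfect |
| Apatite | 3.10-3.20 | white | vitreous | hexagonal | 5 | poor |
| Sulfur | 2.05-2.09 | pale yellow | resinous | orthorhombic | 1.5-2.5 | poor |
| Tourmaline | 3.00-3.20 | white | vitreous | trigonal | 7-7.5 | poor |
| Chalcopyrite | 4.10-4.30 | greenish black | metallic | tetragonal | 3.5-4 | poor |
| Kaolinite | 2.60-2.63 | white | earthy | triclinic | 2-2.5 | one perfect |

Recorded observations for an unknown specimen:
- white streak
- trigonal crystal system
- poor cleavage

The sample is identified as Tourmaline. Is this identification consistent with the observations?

White streak — fits Tourmaline (white streak).
Trigonal crystal system — fits Tourmaline (trigonal system).
Poor cleavage — fits Tourmaline (cleavage poor).
Every observed property is compatible with the reference values for Tourmaline.

Consistent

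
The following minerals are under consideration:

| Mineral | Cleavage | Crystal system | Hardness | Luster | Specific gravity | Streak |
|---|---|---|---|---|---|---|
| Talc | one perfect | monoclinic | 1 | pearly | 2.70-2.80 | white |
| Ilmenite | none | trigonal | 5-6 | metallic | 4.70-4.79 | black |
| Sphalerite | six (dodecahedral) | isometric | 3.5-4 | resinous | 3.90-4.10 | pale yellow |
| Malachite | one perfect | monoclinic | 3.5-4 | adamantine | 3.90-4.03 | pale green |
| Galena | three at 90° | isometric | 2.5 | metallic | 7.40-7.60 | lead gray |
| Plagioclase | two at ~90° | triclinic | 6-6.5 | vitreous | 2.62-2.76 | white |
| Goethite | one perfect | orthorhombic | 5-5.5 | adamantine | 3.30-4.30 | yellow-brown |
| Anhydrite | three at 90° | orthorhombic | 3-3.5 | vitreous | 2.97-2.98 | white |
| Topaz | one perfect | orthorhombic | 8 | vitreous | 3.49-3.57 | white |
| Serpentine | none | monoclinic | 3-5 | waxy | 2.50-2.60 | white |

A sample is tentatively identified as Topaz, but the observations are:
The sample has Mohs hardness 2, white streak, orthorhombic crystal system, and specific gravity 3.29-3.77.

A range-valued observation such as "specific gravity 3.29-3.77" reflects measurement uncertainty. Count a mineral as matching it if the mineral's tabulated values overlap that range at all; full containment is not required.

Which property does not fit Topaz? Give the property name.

Mohs hardness 2: Topaz has hardness 8 — outside the reference range.
White streak: Topaz has white streak — agrees.
Orthorhombic crystal system: Topaz has orthorhombic system — agrees.
Specific gravity 3.29-3.77: Topaz has SG 3.49-3.57 — agrees.
Everything matches except the hardness.

hardness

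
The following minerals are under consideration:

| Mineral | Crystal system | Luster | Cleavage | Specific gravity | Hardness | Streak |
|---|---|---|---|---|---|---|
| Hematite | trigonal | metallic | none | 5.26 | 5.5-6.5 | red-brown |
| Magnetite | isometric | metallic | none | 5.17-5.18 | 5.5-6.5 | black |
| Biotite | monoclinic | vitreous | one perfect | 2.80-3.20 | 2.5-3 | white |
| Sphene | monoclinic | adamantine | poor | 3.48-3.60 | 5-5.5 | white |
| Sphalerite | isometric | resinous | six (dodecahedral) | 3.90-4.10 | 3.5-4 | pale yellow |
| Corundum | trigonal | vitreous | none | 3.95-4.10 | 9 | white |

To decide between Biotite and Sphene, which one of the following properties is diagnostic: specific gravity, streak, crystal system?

specific gravity

Specific gravity: Biotite 2.80-3.20, Sphene 3.48-3.60 — different.
Streak: both white — same for both.
Crystal system: both monoclinic — same for both.
Specific gravity is the diagnostic property here.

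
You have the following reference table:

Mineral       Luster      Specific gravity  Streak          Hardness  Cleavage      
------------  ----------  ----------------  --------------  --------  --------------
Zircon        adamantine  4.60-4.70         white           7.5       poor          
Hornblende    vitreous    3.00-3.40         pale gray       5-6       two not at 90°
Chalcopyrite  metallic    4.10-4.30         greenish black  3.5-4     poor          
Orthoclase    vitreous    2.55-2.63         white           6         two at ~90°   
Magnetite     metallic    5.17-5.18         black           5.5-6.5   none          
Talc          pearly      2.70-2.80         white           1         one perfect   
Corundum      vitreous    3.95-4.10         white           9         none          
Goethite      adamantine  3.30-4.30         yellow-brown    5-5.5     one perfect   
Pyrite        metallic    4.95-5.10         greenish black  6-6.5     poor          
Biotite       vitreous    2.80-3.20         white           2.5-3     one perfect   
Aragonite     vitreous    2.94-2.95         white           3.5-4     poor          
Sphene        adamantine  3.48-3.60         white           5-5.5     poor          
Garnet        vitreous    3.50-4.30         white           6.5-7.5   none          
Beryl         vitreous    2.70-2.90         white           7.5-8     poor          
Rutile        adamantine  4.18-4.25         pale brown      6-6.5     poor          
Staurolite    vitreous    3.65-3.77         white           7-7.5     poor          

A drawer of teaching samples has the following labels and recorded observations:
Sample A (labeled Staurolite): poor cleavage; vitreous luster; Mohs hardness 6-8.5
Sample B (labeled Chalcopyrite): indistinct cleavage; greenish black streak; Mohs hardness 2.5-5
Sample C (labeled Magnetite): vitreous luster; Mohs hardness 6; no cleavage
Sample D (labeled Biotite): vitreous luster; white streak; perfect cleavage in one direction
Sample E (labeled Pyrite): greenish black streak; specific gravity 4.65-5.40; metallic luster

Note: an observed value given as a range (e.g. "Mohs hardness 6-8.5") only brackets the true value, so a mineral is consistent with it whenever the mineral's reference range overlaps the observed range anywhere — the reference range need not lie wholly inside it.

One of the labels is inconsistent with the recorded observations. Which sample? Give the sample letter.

Sample A: all recorded properties match Staurolite.
Sample B: all recorded properties match Chalcopyrite.
Sample C: vitreous luster is outside the reference for Magnetite (metallic luster) — mislabeled.
Sample D: all recorded properties match Biotite.
Sample E: all recorded properties match Pyrite.
The mislabeled specimen is C.

C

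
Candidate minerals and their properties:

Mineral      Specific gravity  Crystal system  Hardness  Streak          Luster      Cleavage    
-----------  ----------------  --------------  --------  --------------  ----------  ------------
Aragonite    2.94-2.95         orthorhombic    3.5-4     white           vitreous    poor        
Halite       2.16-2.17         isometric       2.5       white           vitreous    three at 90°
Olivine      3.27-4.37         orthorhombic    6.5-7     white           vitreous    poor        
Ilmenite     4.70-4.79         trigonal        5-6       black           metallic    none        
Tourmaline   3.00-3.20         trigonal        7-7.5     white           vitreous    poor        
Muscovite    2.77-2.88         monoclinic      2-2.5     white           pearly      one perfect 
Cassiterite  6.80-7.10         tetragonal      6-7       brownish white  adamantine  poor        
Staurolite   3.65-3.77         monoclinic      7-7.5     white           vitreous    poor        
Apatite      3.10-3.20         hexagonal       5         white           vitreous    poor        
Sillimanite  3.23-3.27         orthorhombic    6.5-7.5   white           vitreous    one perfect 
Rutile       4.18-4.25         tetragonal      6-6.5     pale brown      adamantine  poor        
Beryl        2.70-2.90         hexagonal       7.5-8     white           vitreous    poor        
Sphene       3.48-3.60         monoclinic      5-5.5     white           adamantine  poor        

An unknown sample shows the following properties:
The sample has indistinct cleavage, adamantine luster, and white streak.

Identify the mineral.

Indistinct cleavage excludes Halite, Ilmenite, Muscovite, Sillimanite.
Adamantine luster — Cassiterite, Rutile, Sphene remain.
White streak — Sphene remains.
Only Sphene satisfies all observations.

Sphene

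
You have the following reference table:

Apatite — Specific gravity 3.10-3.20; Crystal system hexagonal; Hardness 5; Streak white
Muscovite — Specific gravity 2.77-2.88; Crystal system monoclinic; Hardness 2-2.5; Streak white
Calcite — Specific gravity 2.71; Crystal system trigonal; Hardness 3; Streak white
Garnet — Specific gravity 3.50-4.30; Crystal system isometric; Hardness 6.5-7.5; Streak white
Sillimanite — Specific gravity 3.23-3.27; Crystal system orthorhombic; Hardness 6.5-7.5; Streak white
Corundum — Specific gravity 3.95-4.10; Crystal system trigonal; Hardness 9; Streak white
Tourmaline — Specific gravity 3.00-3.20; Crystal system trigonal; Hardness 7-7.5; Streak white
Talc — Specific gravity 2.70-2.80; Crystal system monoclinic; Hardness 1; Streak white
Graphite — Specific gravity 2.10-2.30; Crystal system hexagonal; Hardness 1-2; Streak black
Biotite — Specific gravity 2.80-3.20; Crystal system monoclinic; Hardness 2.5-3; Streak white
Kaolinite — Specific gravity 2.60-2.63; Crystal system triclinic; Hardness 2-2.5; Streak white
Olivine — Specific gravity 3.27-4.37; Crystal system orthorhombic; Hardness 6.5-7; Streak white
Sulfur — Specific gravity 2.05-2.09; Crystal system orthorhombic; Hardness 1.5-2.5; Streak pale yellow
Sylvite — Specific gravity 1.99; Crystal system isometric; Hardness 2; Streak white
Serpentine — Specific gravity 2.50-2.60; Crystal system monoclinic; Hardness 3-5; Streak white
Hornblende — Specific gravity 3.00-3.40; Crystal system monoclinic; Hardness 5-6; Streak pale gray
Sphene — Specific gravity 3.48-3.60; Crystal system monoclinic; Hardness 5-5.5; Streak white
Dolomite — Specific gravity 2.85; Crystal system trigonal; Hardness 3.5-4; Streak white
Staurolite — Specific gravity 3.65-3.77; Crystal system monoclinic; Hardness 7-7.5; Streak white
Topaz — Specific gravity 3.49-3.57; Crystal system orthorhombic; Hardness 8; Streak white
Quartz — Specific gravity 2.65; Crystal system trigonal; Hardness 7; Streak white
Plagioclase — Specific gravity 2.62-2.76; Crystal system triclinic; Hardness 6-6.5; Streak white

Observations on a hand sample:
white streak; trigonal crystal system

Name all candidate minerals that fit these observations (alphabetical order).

Calcite, Corundum, Dolomite, Quartz, Tourmaline

White streak is inconsistent with Graphite, Sulfur, Hornblende.
Trigonal crystal system — Calcite, Corundum, Tourmaline, Dolomite, Quartz remain.
Remaining candidates: Calcite, Corundum, Dolomite, Quartz, Tourmaline.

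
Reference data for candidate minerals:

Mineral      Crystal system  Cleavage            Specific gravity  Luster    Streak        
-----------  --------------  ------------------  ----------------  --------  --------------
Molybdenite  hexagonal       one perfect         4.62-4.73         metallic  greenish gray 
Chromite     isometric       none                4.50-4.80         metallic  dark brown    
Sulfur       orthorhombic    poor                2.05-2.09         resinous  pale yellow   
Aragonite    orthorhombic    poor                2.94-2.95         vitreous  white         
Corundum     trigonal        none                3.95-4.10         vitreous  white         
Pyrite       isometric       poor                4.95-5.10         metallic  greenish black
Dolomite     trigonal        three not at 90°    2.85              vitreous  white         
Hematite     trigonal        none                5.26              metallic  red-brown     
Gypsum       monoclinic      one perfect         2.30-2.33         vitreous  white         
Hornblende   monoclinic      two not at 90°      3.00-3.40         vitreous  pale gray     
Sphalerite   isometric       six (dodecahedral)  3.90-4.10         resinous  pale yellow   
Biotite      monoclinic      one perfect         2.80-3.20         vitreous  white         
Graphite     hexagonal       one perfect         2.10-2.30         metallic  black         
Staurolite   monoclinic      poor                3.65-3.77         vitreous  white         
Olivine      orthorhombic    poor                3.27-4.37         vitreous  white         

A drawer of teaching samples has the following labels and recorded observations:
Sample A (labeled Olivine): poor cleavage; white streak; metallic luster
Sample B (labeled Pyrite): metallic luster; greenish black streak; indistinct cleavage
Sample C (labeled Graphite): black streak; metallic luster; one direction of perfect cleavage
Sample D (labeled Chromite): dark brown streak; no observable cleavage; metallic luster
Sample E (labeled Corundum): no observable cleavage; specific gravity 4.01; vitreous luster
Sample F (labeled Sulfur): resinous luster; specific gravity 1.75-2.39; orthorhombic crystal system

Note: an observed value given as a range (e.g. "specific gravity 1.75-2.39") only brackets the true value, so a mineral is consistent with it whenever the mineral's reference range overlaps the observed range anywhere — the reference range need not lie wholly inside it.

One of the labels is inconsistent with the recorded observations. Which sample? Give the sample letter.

Sample A: Olivine has vitreous luster, but the record shows metallic luster — this label is wrong.
Sample B: all recorded properties match Pyrite.
Sample C: all recorded properties match Graphite.
Sample D: all recorded properties match Chromite.
Sample E: all recorded properties match Corundum.
Sample F: all recorded properties match Sulfur.
Sample A is the mislabeled one.

A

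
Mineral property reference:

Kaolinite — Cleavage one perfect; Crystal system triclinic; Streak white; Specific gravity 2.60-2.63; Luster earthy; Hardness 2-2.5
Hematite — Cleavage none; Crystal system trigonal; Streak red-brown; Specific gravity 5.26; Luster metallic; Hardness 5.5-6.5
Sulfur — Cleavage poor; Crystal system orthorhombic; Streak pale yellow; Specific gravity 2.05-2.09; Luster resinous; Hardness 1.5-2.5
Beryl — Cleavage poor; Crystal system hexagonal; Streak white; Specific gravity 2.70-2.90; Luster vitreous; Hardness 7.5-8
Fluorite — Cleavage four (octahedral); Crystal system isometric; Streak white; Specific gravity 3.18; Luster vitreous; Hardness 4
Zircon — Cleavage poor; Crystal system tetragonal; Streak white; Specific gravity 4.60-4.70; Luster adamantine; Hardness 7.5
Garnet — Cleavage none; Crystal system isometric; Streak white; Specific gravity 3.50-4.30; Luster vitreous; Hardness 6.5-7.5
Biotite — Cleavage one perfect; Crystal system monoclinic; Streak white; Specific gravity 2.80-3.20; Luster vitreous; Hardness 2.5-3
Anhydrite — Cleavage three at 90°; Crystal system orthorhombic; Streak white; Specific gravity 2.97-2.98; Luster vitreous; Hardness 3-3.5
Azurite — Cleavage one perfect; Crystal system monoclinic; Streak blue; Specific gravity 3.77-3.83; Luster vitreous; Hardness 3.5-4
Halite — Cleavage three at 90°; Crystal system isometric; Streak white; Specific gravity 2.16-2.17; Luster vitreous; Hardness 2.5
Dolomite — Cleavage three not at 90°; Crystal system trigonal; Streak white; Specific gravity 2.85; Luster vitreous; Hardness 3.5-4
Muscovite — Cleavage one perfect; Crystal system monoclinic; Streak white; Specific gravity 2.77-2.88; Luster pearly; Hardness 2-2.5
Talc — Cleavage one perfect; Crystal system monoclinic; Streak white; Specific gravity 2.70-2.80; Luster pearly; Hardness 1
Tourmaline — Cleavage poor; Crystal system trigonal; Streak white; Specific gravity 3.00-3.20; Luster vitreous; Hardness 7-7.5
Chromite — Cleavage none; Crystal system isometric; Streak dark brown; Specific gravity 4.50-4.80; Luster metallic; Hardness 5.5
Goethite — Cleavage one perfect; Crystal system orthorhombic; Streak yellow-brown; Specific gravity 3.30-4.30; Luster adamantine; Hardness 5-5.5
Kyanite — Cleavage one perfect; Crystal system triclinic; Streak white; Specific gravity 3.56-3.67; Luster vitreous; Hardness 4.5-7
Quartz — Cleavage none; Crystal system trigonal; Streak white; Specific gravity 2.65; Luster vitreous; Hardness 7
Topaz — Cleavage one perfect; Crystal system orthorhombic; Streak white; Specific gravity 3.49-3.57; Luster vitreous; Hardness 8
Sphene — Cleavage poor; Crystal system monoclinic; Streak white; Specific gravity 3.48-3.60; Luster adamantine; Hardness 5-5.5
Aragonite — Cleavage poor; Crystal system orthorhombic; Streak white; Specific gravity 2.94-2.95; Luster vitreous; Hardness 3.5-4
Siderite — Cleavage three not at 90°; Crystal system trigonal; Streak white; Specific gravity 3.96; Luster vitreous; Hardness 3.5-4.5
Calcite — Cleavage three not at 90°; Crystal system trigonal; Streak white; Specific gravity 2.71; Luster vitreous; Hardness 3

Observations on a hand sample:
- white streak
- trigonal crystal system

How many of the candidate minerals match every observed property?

White streak is inconsistent with Hematite, Sulfur, Azurite, Chromite, Goethite.
Trigonal crystal system: only Dolomite, Tourmaline, Quartz, Siderite, Calcite remain.
The minerals that satisfy all observations are Calcite, Dolomite, Quartz, Siderite, Tourmaline.
That is 5 minerals.

5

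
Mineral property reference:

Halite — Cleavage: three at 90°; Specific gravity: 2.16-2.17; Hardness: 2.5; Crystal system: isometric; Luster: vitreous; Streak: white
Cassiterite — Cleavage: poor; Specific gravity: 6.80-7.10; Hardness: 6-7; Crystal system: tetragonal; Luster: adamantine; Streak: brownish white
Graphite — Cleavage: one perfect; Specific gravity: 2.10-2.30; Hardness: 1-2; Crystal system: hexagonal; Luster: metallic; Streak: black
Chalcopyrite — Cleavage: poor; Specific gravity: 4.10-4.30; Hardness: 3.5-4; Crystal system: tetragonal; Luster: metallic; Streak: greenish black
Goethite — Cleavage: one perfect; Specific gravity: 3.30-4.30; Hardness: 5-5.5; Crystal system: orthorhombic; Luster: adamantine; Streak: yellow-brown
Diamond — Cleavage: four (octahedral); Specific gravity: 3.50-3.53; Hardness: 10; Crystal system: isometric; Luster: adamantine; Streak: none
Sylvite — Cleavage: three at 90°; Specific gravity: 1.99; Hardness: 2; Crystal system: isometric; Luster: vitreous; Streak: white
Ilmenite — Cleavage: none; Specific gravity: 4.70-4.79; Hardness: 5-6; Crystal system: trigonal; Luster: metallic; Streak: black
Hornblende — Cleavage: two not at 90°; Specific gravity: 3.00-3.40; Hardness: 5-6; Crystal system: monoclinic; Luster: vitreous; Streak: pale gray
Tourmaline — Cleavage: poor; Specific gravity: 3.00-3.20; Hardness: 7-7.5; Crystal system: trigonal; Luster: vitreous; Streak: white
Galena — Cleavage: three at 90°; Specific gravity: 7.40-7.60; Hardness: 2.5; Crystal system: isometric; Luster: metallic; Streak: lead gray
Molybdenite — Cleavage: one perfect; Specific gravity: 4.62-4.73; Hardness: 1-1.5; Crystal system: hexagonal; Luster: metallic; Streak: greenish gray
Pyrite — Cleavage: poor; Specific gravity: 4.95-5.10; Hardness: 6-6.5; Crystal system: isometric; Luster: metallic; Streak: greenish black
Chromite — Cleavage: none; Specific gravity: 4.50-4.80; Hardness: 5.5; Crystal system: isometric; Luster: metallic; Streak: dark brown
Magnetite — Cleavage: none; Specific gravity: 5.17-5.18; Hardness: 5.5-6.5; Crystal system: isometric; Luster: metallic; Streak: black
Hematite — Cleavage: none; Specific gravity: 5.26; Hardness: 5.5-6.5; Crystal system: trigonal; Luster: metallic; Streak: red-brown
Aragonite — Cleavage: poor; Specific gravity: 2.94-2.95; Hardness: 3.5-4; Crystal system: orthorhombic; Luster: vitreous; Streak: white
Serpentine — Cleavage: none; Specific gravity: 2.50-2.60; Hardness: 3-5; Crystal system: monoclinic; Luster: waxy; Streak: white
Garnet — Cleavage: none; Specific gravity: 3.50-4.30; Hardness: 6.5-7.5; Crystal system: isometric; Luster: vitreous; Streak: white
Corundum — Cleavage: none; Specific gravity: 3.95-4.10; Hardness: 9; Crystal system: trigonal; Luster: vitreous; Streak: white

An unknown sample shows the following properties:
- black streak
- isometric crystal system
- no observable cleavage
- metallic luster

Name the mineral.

Black streak — Graphite, Ilmenite, Magnetite remain.
Isometric crystal system — Magnetite remains.
No observable cleavage — consistent with all remaining minerals.
Metallic luster — all remaining candidates fit.
The only mineral consistent with every observation is Magnetite.

Magnetite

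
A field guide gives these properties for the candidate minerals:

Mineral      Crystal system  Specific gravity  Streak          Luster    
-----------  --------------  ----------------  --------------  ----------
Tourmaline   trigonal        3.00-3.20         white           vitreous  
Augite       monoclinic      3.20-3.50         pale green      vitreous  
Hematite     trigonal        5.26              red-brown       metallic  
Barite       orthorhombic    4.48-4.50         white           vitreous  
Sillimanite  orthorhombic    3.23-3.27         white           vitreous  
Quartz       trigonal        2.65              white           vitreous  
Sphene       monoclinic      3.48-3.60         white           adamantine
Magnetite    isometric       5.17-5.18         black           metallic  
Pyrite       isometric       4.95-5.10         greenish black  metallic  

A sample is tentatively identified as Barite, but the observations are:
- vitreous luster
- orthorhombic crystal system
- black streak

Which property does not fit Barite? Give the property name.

Vitreous luster: Barite has vitreous luster — consistent.
Orthorhombic crystal system: Barite has orthorhombic system — consistent.
Black streak: Barite has white streak — does not match.
The streak is the one property that does not fit.

streak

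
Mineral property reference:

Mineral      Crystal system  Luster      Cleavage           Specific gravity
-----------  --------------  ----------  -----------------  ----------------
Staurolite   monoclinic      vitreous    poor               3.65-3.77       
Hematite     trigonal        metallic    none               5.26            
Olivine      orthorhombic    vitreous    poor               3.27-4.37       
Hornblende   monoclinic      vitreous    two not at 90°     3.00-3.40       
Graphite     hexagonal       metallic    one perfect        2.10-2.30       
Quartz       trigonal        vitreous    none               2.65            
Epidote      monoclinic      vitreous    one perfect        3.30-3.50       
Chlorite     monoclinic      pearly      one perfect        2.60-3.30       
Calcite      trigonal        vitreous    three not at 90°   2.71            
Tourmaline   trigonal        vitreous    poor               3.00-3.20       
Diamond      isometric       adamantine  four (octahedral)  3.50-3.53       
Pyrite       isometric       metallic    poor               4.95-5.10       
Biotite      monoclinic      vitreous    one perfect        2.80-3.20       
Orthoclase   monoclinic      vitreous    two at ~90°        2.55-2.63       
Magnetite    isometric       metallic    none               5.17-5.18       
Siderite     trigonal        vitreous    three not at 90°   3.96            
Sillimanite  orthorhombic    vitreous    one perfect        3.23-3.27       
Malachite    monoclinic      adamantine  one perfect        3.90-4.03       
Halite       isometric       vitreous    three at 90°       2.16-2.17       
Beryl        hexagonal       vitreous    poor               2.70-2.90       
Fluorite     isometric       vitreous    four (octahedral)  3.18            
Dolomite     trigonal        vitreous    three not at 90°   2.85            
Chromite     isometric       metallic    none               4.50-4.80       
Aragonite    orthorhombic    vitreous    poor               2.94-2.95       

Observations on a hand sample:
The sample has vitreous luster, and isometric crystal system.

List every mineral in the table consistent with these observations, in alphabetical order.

Fluorite, Halite

Vitreous luster — Staurolite, Olivine, Hornblende, Quartz, Epidote, Calcite, Tourmaline, Biotite, Orthoclase, Siderite, Sillimanite, Halite, Beryl, Fluorite, Dolomite, Aragonite remain.
Isometric crystal system — leaves Halite, Fluorite.
Consistent with every observation: Fluorite, Halite.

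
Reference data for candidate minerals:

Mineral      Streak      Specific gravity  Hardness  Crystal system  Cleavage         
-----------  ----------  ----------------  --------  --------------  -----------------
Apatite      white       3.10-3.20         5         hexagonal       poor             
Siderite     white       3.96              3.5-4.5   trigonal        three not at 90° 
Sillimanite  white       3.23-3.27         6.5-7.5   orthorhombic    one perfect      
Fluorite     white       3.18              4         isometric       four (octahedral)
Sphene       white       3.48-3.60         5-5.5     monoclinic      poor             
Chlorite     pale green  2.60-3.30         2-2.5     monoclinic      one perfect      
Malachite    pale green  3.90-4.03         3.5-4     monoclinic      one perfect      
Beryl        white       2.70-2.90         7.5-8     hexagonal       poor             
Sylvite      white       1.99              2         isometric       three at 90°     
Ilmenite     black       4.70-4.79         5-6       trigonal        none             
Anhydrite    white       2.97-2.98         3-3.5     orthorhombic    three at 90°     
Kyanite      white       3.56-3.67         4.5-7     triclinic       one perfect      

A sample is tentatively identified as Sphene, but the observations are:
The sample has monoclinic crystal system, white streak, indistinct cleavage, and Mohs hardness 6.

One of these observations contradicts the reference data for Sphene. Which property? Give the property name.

Monoclinic crystal system: Sphene has monoclinic system — agrees.
White streak: Sphene has white streak — agrees.
Indistinct cleavage: Sphene has cleavage poor — agrees.
Mohs hardness 6: Sphene has hardness 5-5.5 — does not match.
Everything matches except the hardness.

hardness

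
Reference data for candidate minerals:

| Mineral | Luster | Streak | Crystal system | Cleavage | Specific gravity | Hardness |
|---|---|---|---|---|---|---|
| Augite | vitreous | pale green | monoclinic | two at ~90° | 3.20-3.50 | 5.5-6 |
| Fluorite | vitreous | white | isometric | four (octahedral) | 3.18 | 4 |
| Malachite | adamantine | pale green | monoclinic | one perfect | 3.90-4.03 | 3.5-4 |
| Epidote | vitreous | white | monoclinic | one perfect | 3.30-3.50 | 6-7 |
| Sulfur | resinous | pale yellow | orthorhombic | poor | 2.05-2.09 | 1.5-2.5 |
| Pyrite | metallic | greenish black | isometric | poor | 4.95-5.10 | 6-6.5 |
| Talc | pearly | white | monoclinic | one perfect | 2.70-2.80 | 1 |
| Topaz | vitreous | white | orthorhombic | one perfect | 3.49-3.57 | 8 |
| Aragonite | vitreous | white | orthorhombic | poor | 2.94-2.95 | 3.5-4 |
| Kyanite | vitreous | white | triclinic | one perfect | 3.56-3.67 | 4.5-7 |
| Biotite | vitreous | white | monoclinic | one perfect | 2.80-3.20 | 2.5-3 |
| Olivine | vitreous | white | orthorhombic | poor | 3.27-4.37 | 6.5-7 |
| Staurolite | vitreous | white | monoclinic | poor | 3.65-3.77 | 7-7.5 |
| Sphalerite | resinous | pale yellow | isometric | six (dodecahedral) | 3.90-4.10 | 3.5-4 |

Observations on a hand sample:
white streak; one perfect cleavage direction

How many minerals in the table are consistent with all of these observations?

5

White streak eliminates Augite, Malachite, Sulfur, Pyrite, Sphalerite.
One perfect cleavage direction rules out Fluorite, Aragonite, Olivine, Staurolite.
Remaining candidates: Biotite, Epidote, Kyanite, Talc, Topaz.
That is 5 minerals.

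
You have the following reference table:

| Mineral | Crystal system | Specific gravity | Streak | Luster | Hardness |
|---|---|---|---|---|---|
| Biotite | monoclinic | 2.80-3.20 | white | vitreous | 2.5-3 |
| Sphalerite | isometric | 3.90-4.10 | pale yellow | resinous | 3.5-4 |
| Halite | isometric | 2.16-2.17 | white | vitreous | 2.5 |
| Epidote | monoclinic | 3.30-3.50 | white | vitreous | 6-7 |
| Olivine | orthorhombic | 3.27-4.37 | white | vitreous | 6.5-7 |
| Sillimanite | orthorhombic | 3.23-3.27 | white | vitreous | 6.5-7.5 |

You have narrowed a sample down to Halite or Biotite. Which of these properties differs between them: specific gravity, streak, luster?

Specific gravity: Halite 2.16-2.17, Biotite 2.80-3.20 — these differ.
Streak: both white — no difference.
Luster: both vitreous — no difference.
Only specific gravity differs between Halite and Biotite among the listed tests.

specific gravity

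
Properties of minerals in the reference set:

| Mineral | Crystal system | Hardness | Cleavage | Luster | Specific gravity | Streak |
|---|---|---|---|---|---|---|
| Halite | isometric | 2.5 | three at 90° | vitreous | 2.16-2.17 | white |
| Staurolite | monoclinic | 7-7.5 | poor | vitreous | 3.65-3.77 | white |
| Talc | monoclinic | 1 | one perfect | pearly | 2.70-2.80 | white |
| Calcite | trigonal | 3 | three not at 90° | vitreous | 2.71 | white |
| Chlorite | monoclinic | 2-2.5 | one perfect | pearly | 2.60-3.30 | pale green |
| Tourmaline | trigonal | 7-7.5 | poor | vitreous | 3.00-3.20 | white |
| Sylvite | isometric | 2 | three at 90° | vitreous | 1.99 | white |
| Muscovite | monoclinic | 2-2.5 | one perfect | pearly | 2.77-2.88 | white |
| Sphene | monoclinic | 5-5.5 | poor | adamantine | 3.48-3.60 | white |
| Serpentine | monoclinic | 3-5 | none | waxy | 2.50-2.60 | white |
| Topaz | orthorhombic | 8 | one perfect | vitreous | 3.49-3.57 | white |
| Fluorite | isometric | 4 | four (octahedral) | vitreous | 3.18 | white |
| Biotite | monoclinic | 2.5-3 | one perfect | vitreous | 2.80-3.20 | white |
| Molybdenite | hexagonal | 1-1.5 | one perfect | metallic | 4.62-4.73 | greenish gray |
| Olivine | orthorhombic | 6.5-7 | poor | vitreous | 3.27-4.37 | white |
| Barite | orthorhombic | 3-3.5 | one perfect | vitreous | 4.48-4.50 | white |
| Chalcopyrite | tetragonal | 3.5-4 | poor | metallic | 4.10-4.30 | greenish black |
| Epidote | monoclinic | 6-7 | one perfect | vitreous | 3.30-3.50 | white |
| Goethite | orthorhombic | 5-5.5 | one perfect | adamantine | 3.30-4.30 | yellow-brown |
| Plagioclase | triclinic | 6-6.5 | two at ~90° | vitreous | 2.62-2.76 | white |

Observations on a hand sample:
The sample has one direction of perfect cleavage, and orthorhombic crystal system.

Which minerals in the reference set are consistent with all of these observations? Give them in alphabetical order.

One direction of perfect cleavage: only Talc, Chlorite, Muscovite, Topaz, Biotite, Molybdenite, Barite, Epidote, Goethite remain.
Orthorhombic crystal system: only Topaz, Barite, Goethite remain.
Remaining candidates: Barite, Goethite, Topaz.

Barite, Goethite, Topaz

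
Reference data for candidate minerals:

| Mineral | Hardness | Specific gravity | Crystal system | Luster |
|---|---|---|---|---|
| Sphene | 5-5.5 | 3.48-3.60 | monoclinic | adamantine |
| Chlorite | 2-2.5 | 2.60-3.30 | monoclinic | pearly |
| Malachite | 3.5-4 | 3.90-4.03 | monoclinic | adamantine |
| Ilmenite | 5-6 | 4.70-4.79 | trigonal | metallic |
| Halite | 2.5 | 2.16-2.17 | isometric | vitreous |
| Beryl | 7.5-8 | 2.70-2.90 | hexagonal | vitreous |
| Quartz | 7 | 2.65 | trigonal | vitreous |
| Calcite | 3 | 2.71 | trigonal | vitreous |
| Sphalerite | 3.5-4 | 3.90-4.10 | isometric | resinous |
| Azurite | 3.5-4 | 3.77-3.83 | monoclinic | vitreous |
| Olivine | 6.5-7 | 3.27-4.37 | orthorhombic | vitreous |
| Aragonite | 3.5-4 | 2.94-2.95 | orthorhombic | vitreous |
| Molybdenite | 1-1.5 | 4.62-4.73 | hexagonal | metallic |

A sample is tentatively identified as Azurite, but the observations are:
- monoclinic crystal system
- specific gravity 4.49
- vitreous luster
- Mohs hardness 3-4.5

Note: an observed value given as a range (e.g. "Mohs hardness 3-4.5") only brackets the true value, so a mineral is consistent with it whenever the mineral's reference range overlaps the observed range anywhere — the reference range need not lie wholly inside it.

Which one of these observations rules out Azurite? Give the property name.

Monoclinic crystal system: Azurite has monoclinic system — matches.
Specific gravity 4.49: Azurite has SG 3.77-3.83 — inconsistent.
Vitreous luster: Azurite has vitreous luster — matches.
Mohs hardness 3-4.5: Azurite has hardness 3.5-4 — matches.
Everything matches except the specific gravity.

specific gravity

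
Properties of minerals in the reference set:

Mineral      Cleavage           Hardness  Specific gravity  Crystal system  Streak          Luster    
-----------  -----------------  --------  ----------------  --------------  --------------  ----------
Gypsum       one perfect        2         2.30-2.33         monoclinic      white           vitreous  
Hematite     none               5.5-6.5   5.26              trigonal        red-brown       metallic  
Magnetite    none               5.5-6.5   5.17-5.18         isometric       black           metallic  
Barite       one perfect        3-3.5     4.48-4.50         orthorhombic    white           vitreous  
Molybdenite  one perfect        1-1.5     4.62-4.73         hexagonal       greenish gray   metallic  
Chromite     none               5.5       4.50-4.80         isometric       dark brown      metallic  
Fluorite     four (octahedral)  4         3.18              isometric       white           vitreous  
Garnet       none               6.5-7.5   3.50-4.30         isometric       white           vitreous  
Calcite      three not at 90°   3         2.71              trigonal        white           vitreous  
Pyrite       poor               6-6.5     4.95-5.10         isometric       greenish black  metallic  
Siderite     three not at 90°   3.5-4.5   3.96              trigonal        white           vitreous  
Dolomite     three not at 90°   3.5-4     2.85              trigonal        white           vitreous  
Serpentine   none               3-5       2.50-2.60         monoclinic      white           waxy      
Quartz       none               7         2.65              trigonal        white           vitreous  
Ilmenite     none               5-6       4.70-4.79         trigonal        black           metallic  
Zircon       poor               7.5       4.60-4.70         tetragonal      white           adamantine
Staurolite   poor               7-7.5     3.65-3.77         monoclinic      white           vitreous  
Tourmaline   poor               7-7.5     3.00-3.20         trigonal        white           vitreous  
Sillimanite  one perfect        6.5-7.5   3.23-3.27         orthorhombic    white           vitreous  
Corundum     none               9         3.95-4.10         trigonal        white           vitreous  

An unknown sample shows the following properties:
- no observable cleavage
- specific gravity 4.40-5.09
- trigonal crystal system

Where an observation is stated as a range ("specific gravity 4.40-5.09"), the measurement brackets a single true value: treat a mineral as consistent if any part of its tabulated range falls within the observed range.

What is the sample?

Ilmenite

No observable cleavage — Hematite, Magnetite, Chromite, Garnet, Serpentine, Quartz, Ilmenite, Corundum remain.
Specific gravity 4.40-5.09 — leaves Chromite, Ilmenite.
Trigonal crystal system is inconsistent with Chromite.
Only Ilmenite satisfies all observations.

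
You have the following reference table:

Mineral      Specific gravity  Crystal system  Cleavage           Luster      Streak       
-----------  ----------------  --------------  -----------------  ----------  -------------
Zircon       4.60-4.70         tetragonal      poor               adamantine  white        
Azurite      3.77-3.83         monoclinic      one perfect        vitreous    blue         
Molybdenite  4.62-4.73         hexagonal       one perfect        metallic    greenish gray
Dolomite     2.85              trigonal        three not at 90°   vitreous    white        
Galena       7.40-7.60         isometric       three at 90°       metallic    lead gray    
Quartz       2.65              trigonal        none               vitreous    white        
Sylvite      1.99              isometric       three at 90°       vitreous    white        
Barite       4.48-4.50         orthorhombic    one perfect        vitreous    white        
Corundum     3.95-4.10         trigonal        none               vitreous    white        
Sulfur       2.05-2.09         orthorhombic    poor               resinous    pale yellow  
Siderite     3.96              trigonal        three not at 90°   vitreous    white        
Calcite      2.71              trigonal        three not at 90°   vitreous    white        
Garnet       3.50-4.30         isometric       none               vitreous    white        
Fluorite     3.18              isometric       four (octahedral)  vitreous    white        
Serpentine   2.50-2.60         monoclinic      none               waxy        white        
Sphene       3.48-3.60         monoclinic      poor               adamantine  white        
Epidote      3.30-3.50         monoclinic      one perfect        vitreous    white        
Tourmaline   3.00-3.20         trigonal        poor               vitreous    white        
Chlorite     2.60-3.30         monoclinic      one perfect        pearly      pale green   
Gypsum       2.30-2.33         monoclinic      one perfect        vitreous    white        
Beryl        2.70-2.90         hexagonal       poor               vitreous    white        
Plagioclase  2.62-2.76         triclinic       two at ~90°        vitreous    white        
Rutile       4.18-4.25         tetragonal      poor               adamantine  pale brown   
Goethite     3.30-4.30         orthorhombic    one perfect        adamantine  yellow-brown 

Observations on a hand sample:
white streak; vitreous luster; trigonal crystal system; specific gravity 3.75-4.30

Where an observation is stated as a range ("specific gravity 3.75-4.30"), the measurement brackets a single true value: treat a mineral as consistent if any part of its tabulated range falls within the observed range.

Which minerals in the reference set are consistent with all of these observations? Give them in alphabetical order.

Corundum, Siderite

White streak — only Zircon, Dolomite, Quartz, Sylvite, Barite, Corundum, Siderite, Calcite, Garnet, Fluorite, Serpentine, Sphene, Epidote, Tourmaline, Gypsum, Beryl, Plagioclase remain.
Vitreous luster excludes Zircon, Serpentine, Sphene.
Trigonal crystal system — only Dolomite, Quartz, Corundum, Siderite, Calcite, Tourmaline remain.
Specific gravity 3.75-4.30 — Corundum, Siderite remain.
Remaining candidates: Corundum, Siderite.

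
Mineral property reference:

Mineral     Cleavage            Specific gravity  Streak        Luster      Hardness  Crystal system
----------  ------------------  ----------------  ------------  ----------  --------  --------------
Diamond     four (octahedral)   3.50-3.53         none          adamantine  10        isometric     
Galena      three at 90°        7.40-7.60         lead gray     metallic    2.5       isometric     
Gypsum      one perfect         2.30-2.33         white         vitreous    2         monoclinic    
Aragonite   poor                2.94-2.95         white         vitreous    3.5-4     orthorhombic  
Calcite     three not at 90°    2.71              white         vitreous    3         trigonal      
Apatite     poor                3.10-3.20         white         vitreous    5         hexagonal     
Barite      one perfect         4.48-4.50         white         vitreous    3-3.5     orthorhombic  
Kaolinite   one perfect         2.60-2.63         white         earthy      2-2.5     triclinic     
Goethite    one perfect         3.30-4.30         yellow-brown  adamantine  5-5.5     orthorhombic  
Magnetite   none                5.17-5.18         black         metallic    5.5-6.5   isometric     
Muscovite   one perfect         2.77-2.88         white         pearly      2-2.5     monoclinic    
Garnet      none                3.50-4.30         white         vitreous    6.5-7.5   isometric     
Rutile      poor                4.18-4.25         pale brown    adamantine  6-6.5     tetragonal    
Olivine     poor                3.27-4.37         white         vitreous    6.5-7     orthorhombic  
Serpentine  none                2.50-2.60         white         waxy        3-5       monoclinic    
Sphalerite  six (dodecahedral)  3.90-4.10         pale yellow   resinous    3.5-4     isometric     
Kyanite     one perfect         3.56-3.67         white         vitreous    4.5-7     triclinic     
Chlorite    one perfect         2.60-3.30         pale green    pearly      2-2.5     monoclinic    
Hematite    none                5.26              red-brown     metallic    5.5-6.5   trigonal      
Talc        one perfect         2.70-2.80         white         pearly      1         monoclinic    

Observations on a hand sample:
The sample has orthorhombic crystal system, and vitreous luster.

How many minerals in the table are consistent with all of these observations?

3

Orthorhombic crystal system — leaves Aragonite, Barite, Goethite, Olivine.
Vitreous luster is inconsistent with Goethite.
The minerals that satisfy all observations are Aragonite, Barite, Olivine.
That is 3 minerals.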